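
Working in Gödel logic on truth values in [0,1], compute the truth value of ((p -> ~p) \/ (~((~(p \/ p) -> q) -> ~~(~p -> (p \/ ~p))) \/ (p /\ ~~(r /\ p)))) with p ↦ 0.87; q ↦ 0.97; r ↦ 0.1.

0.87

~p: Gödel ¬ of 0.87 = 0 (operand ≠ 0)
(p -> ~p): 0.87 > 0, so result = 0
(p \/ p) = max(0.87, 0.87) = 0.87
~(p \/ p): Gödel ¬ of 0.87 = 0 (operand ≠ 0)
(~(p \/ p) -> q): 0 ≤ 0.97, so result = 1
~p: Gödel ¬ of 0.87 = 0 (operand ≠ 0)
~p: Gödel ¬ of 0.87 = 0 (operand ≠ 0)
(p \/ ~p) = max(0.87, 0) = 0.87
(~p -> (p \/ ~p)): 0 ≤ 0.87, so result = 1
~(~p -> (p \/ ~p)): Gödel ¬ of 1 = 0 (operand ≠ 0)
~~(~p -> (p \/ ~p)): Gödel ¬ of 0 = 1 (operand is 0)
((~(p \/ p) -> q) -> ~~(~p -> (p \/ ~p))): 1 ≤ 1, so result = 1
~((~(p \/ p) -> q) -> ~~(~p -> (p \/ ~p))): Gödel ¬ of 1 = 0 (operand ≠ 0)
(r /\ p) = min(0.1, 0.87) = 0.1
~(r /\ p): Gödel ¬ of 0.1 = 0 (operand ≠ 0)
~~(r /\ p): Gödel ¬ of 0 = 1 (operand is 0)
(p /\ ~~(r /\ p)) = min(0.87, 1) = 0.87
(~((~(p \/ p) -> q) -> ~~(~p -> (p \/ ~p))) \/ (p /\ ~~(r /\ p))) = max(0, 0.87) = 0.87
((p -> ~p) \/ (~((~(p \/ p) -> q) -> ~~(~p -> (p \/ ~p))) \/ (p /\ ~~(r /\ p)))) = max(0, 0.87) = 0.87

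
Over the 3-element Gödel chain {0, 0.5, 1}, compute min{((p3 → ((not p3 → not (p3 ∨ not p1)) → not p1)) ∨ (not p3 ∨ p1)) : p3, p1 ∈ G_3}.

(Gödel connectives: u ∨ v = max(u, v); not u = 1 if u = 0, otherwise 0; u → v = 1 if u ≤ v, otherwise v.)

The minimum is attained at p3 = 0.5, p1 = 0.5:
  not p3: Gödel ¬ of 0.5 = 0 (operand ≠ 0)
  not p1: Gödel ¬ of 0.5 = 0 (operand ≠ 0)
  (p3 ∨ not p1) = max(0.5, 0) = 0.5
  not (p3 ∨ not p1): Gödel ¬ of 0.5 = 0 (operand ≠ 0)
  (not p3 → not (p3 ∨ not p1)): 0 ≤ 0, so result = 1
  not p1: Gödel ¬ of 0.5 = 0 (operand ≠ 0)
  ((not p3 → not (p3 ∨ not p1)) → not p1): 1 > 0, so result = 0
  (p3 → ((not p3 → not (p3 ∨ not p1)) → not p1)): 0.5 > 0, so result = 0
  not p3: Gödel ¬ of 0.5 = 0 (operand ≠ 0)
  (not p3 ∨ p1) = max(0, 0.5) = 0.5
  ((p3 → ((not p3 → not (p3 ∨ not p1)) → not p1)) ∨ (not p3 ∨ p1)) = max(0, 0.5) = 0.5
Checking all 9 assignments confirms none give a value below 0.50.

0.50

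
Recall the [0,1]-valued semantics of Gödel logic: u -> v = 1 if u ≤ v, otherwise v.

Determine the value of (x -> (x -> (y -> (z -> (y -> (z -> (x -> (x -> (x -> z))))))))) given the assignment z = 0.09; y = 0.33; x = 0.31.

1.00

(x -> z): 0.31 > 0.09, so result = 0.09
(x -> (x -> z)): 0.31 > 0.09, so result = 0.09
(x -> (x -> (x -> z))): 0.31 > 0.09, so result = 0.09
(z -> (x -> (x -> (x -> z)))): 0.09 ≤ 0.09, so result = 1
(y -> (z -> (x -> (x -> (x -> z))))): 0.33 ≤ 1, so result = 1
(z -> (y -> (z -> (x -> (x -> (x -> z)))))): 0.09 ≤ 1, so result = 1
(y -> (z -> (y -> (z -> (x -> (x -> (x -> z))))))): 0.33 ≤ 1, so result = 1
(x -> (y -> (z -> (y -> (z -> (x -> (x -> (x -> z)))))))): 0.31 ≤ 1, so result = 1
(x -> (x -> (y -> (z -> (y -> (z -> (x -> (x -> (x -> z))))))))): 0.31 ≤ 1, so result = 1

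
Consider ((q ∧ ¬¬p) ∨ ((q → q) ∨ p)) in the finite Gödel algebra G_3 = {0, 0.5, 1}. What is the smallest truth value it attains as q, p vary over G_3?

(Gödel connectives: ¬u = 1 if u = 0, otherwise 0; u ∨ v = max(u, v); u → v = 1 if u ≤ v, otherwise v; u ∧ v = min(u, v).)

Every assignment gives 1. For instance at q = 0, p = 0:
  ¬p: Gödel ¬ of 0 = 1 (operand is 0)
  ¬¬p: Gödel ¬ of 1 = 0 (operand ≠ 0)
  (q ∧ ¬¬p) = min(0, 0) = 0
  (q → q): 0 ≤ 0, so result = 1
  ((q → q) ∨ p) = max(1, 0) = 1
  ((q ∧ ¬¬p) ∨ ((q → q) ∨ p)) = max(0, 1) = 1
All 9 assignments give value 1 — the formula is a G_3-tautology.

1.00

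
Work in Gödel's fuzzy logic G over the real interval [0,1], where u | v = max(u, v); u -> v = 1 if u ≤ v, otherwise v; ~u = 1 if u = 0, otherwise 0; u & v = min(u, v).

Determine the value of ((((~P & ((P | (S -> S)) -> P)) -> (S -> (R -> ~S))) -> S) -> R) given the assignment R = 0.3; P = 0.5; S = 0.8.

~P: Gödel ¬ of 0.5 = 0 (operand ≠ 0)
(S -> S): 0.8 ≤ 0.8, so result = 1
(P | (S -> S)) = max(0.5, 1) = 1
((P | (S -> S)) -> P): 1 > 0.5, so result = 0.5
(~P & ((P | (S -> S)) -> P)) = min(0, 0.5) = 0
~S: Gödel ¬ of 0.8 = 0 (operand ≠ 0)
(R -> ~S): 0.3 > 0, so result = 0
(S -> (R -> ~S)): 0.8 > 0, so result = 0
((~P & ((P | (S -> S)) -> P)) -> (S -> (R -> ~S))): 0 ≤ 0, so result = 1
(((~P & ((P | (S -> S)) -> P)) -> (S -> (R -> ~S))) -> S): 1 > 0.8, so result = 0.8
((((~P & ((P | (S -> S)) -> P)) -> (S -> (R -> ~S))) -> S) -> R): 0.8 > 0.3, so result = 0.3

0.30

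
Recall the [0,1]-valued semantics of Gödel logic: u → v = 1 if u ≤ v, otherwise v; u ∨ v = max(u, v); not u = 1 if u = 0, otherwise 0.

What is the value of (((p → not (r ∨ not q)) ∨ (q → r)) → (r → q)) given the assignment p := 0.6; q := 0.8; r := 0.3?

not q: Gödel ¬ of 0.8 = 0 (operand ≠ 0)
(r ∨ not q) = max(0.3, 0) = 0.3
not (r ∨ not q): Gödel ¬ of 0.3 = 0 (operand ≠ 0)
(p → not (r ∨ not q)): 0.6 > 0, so result = 0
(q → r): 0.8 > 0.3, so result = 0.3
((p → not (r ∨ not q)) ∨ (q → r)) = max(0, 0.3) = 0.3
(r → q): 0.3 ≤ 0.8, so result = 1
(((p → not (r ∨ not q)) ∨ (q → r)) → (r → q)): 0.3 ≤ 1, so result = 1

1.00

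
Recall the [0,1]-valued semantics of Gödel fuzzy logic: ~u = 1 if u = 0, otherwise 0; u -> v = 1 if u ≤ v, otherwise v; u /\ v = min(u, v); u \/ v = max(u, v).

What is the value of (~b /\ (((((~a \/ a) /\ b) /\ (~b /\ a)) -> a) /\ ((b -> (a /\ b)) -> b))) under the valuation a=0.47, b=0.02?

~b: Gödel ¬ of 0.02 = 0 (operand ≠ 0)
~a: Gödel ¬ of 0.47 = 0 (operand ≠ 0)
(~a \/ a) = max(0, 0.47) = 0.47
((~a \/ a) /\ b) = min(0.47, 0.02) = 0.02
~b: Gödel ¬ of 0.02 = 0 (operand ≠ 0)
(~b /\ a) = min(0, 0.47) = 0
(((~a \/ a) /\ b) /\ (~b /\ a)) = min(0.02, 0) = 0
((((~a \/ a) /\ b) /\ (~b /\ a)) -> a): 0 ≤ 0.47, so result = 1
(a /\ b) = min(0.47, 0.02) = 0.02
(b -> (a /\ b)): 0.02 ≤ 0.02, so result = 1
((b -> (a /\ b)) -> b): 1 > 0.02, so result = 0.02
(((((~a \/ a) /\ b) /\ (~b /\ a)) -> a) /\ ((b -> (a /\ b)) -> b)) = min(1, 0.02) = 0.02
(~b /\ (((((~a \/ a) /\ b) /\ (~b /\ a)) -> a) /\ ((b -> (a /\ b)) -> b))) = min(0, 0.02) = 0

0.00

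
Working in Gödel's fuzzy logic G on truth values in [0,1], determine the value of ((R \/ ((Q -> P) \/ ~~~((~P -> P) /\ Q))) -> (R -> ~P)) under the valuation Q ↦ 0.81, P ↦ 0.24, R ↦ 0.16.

(Q -> P): 0.81 > 0.24, so result = 0.24
~P: Gödel ¬ of 0.24 = 0 (operand ≠ 0)
(~P -> P): 0 ≤ 0.24, so result = 1
((~P -> P) /\ Q) = min(1, 0.81) = 0.81
~((~P -> P) /\ Q): Gödel ¬ of 0.81 = 0 (operand ≠ 0)
~~((~P -> P) /\ Q): Gödel ¬ of 0 = 1 (operand is 0)
~~~((~P -> P) /\ Q): Gödel ¬ of 1 = 0 (operand ≠ 0)
((Q -> P) \/ ~~~((~P -> P) /\ Q)) = max(0.24, 0) = 0.24
(R \/ ((Q -> P) \/ ~~~((~P -> P) /\ Q))) = max(0.16, 0.24) = 0.24
~P: Gödel ¬ of 0.24 = 0 (operand ≠ 0)
(R -> ~P): 0.16 > 0, so result = 0
((R \/ ((Q -> P) \/ ~~~((~P -> P) /\ Q))) -> (R -> ~P)): 0.24 > 0, so result = 0

0.00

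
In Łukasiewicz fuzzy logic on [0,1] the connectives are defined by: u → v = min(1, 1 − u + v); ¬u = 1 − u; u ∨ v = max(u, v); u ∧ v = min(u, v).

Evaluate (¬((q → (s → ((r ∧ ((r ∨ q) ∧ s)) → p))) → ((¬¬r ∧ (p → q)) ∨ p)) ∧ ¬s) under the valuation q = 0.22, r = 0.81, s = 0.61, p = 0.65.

(r ∨ q) = max(0.81, 0.22) = 0.81
((r ∨ q) ∧ s) = min(0.81, 0.61) = 0.61
(r ∧ ((r ∨ q) ∧ s)) = min(0.81, 0.61) = 0.61
((r ∧ ((r ∨ q) ∧ s)) → p): min(1, 1 − 0.61 + 0.65) = 1
(s → ((r ∧ ((r ∨ q) ∧ s)) → p)): min(1, 1 − 0.61 + 1) = 1
(q → (s → ((r ∧ ((r ∨ q) ∧ s)) → p))): min(1, 1 − 0.22 + 1) = 1
¬r: Łukasiewicz ¬ gives 1 − 0.81 = 0.19
¬¬r: Łukasiewicz ¬ gives 1 − 0.19 = 0.81
(p → q): min(1, 1 − 0.65 + 0.22) = 0.57
(¬¬r ∧ (p → q)) = min(0.81, 0.57) = 0.57
((¬¬r ∧ (p → q)) ∨ p) = max(0.57, 0.65) = 0.65
((q → (s → ((r ∧ ((r ∨ q) ∧ s)) → p))) → ((¬¬r ∧ (p → q)) ∨ p)): min(1, 1 − 1 + 0.65) = 0.65
¬((q → (s → ((r ∧ ((r ∨ q) ∧ s)) → p))) → ((¬¬r ∧ (p → q)) ∨ p)): Łukasiewicz ¬ gives 1 − 0.65 = 0.35
¬s: Łukasiewicz ¬ gives 1 − 0.61 = 0.39
(¬((q → (s → ((r ∧ ((r ∨ q) ∧ s)) → p))) → ((¬¬r ∧ (p → q)) ∨ p)) ∧ ¬s) = min(0.35, 0.39) = 0.35

0.35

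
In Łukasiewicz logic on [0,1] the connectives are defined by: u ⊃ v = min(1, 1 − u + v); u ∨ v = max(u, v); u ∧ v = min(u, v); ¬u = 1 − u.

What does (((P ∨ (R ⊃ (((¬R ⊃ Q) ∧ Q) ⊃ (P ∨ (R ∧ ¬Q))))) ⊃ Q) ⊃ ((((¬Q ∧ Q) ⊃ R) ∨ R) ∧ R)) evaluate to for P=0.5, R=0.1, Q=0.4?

0.70

¬R: Łukasiewicz ¬ gives 1 − 0.1 = 0.9
(¬R ⊃ Q): min(1, 1 − 0.9 + 0.4) = 0.5
((¬R ⊃ Q) ∧ Q) = min(0.5, 0.4) = 0.4
¬Q: Łukasiewicz ¬ gives 1 − 0.4 = 0.6
(R ∧ ¬Q) = min(0.1, 0.6) = 0.1
(P ∨ (R ∧ ¬Q)) = max(0.5, 0.1) = 0.5
(((¬R ⊃ Q) ∧ Q) ⊃ (P ∨ (R ∧ ¬Q))): min(1, 1 − 0.4 + 0.5) = 1
(R ⊃ (((¬R ⊃ Q) ∧ Q) ⊃ (P ∨ (R ∧ ¬Q)))): min(1, 1 − 0.1 + 1) = 1
(P ∨ (R ⊃ (((¬R ⊃ Q) ∧ Q) ⊃ (P ∨ (R ∧ ¬Q))))) = max(0.5, 1) = 1
((P ∨ (R ⊃ (((¬R ⊃ Q) ∧ Q) ⊃ (P ∨ (R ∧ ¬Q))))) ⊃ Q): min(1, 1 − 1 + 0.4) = 0.4
¬Q: Łukasiewicz ¬ gives 1 − 0.4 = 0.6
(¬Q ∧ Q) = min(0.6, 0.4) = 0.4
((¬Q ∧ Q) ⊃ R): min(1, 1 − 0.4 + 0.1) = 0.7
(((¬Q ∧ Q) ⊃ R) ∨ R) = max(0.7, 0.1) = 0.7
((((¬Q ∧ Q) ⊃ R) ∨ R) ∧ R) = min(0.7, 0.1) = 0.1
(((P ∨ (R ⊃ (((¬R ⊃ Q) ∧ Q) ⊃ (P ∨ (R ∧ ¬Q))))) ⊃ Q) ⊃ ((((¬Q ∧ Q) ⊃ R) ∨ R) ∧ R)): min(1, 1 − 0.4 + 0.1) = 0.7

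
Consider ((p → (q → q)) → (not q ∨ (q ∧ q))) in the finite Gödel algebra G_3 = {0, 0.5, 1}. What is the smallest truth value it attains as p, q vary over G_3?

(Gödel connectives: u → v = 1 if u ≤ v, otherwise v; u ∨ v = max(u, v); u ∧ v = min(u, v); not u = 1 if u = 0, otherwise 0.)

The minimum is attained at p = 0, q = 0.5:
  (q → q): 0.5 ≤ 0.5, so result = 1
  (p → (q → q)): 0 ≤ 1, so result = 1
  not q: Gödel ¬ of 0.5 = 0 (operand ≠ 0)
  (q ∧ q) = min(0.5, 0.5) = 0.5
  (not q ∨ (q ∧ q)) = max(0, 0.5) = 0.5
  ((p → (q → q)) → (not q ∨ (q ∧ q))): 1 > 0.5, so result = 0.5
Checking all 9 assignments confirms none give a value below 0.50.

0.50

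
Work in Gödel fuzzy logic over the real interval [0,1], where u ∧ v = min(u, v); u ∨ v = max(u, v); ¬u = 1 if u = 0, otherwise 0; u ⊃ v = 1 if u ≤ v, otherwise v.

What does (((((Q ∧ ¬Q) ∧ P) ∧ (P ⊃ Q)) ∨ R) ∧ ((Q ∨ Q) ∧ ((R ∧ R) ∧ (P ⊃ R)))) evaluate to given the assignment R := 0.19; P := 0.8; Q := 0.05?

0.05

¬Q: Gödel ¬ of 0.05 = 0 (operand ≠ 0)
(Q ∧ ¬Q) = min(0.05, 0) = 0
((Q ∧ ¬Q) ∧ P) = min(0, 0.8) = 0
(P ⊃ Q): 0.8 > 0.05, so result = 0.05
(((Q ∧ ¬Q) ∧ P) ∧ (P ⊃ Q)) = min(0, 0.05) = 0
((((Q ∧ ¬Q) ∧ P) ∧ (P ⊃ Q)) ∨ R) = max(0, 0.19) = 0.19
(Q ∨ Q) = max(0.05, 0.05) = 0.05
(R ∧ R) = min(0.19, 0.19) = 0.19
(P ⊃ R): 0.8 > 0.19, so result = 0.19
((R ∧ R) ∧ (P ⊃ R)) = min(0.19, 0.19) = 0.19
((Q ∨ Q) ∧ ((R ∧ R) ∧ (P ⊃ R))) = min(0.05, 0.19) = 0.05
(((((Q ∧ ¬Q) ∧ P) ∧ (P ⊃ Q)) ∨ R) ∧ ((Q ∨ Q) ∧ ((R ∧ R) ∧ (P ⊃ R)))) = min(0.19, 0.05) = 0.05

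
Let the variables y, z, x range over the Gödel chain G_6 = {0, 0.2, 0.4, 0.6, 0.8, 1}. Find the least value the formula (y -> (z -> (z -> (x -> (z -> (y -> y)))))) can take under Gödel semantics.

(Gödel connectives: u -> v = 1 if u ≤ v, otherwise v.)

Every assignment gives 1. For instance at y = 0, z = 0, x = 0:
  (y -> y): 0 ≤ 0, so result = 1
  (z -> (y -> y)): 0 ≤ 1, so result = 1
  (x -> (z -> (y -> y))): 0 ≤ 1, so result = 1
  (z -> (x -> (z -> (y -> y)))): 0 ≤ 1, so result = 1
  (z -> (z -> (x -> (z -> (y -> y))))): 0 ≤ 1, so result = 1
  (y -> (z -> (z -> (x -> (z -> (y -> y)))))): 0 ≤ 1, so result = 1
All 216 assignments give value 1 — the formula is a G_6-tautology.

1.00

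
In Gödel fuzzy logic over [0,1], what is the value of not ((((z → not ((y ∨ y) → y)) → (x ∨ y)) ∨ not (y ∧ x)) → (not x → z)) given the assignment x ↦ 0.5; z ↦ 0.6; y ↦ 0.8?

0.00

(y ∨ y) = max(0.8, 0.8) = 0.8
((y ∨ y) → y): 0.8 ≤ 0.8, so result = 1
not ((y ∨ y) → y): Gödel ¬ of 1 = 0 (operand ≠ 0)
(z → not ((y ∨ y) → y)): 0.6 > 0, so result = 0
(x ∨ y) = max(0.5, 0.8) = 0.8
((z → not ((y ∨ y) → y)) → (x ∨ y)): 0 ≤ 0.8, so result = 1
(y ∧ x) = min(0.8, 0.5) = 0.5
not (y ∧ x): Gödel ¬ of 0.5 = 0 (operand ≠ 0)
(((z → not ((y ∨ y) → y)) → (x ∨ y)) ∨ not (y ∧ x)) = max(1, 0) = 1
not x: Gödel ¬ of 0.5 = 0 (operand ≠ 0)
(not x → z): 0 ≤ 0.6, so result = 1
((((z → not ((y ∨ y) → y)) → (x ∨ y)) ∨ not (y ∧ x)) → (not x → z)): 1 ≤ 1, so result = 1
not ((((z → not ((y ∨ y) → y)) → (x ∨ y)) ∨ not (y ∧ x)) → (not x → z)): Gödel ¬ of 1 = 0 (operand ≠ 0)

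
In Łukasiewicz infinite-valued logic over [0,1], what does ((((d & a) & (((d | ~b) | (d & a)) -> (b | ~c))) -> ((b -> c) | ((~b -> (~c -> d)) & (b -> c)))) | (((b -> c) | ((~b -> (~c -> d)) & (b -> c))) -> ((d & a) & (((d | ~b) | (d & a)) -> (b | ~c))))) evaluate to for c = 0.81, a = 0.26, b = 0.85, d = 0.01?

1.00

(d & a) = min(0.01, 0.26) = 0.01
~b: Łukasiewicz ¬ gives 1 − 0.85 = 0.15
(d | ~b) = max(0.01, 0.15) = 0.15
(d & a) = min(0.01, 0.26) = 0.01
((d | ~b) | (d & a)) = max(0.15, 0.01) = 0.15
~c: Łukasiewicz ¬ gives 1 − 0.81 = 0.19
(b | ~c) = max(0.85, 0.19) = 0.85
(((d | ~b) | (d & a)) -> (b | ~c)): min(1, 1 − 0.15 + 0.85) = 1
((d & a) & (((d | ~b) | (d & a)) -> (b | ~c))) = min(0.01, 1) = 0.01
(b -> c): min(1, 1 − 0.85 + 0.81) = 0.96
~b: Łukasiewicz ¬ gives 1 − 0.85 = 0.15
~c: Łukasiewicz ¬ gives 1 − 0.81 = 0.19
(~c -> d): min(1, 1 − 0.19 + 0.01) = 0.82
(~b -> (~c -> d)): min(1, 1 − 0.15 + 0.82) = 1
(b -> c): min(1, 1 − 0.85 + 0.81) = 0.96
((~b -> (~c -> d)) & (b -> c)) = min(1, 0.96) = 0.96
((b -> c) | ((~b -> (~c -> d)) & (b -> c))) = max(0.96, 0.96) = 0.96
(((d & a) & (((d | ~b) | (d & a)) -> (b | ~c))) -> ((b -> c) | ((~b -> (~c -> d)) & (b -> c)))): min(1, 1 − 0.01 + 0.96) = 1
(b -> c): min(1, 1 − 0.85 + 0.81) = 0.96
~b: Łukasiewicz ¬ gives 1 − 0.85 = 0.15
~c: Łukasiewicz ¬ gives 1 − 0.81 = 0.19
(~c -> d): min(1, 1 − 0.19 + 0.01) = 0.82
(~b -> (~c -> d)): min(1, 1 − 0.15 + 0.82) = 1
(b -> c): min(1, 1 − 0.85 + 0.81) = 0.96
((~b -> (~c -> d)) & (b -> c)) = min(1, 0.96) = 0.96
((b -> c) | ((~b -> (~c -> d)) & (b -> c))) = max(0.96, 0.96) = 0.96
(d & a) = min(0.01, 0.26) = 0.01
~b: Łukasiewicz ¬ gives 1 − 0.85 = 0.15
(d | ~b) = max(0.01, 0.15) = 0.15
(d & a) = min(0.01, 0.26) = 0.01
((d | ~b) | (d & a)) = max(0.15, 0.01) = 0.15
~c: Łukasiewicz ¬ gives 1 − 0.81 = 0.19
(b | ~c) = max(0.85, 0.19) = 0.85
(((d | ~b) | (d & a)) -> (b | ~c)): min(1, 1 − 0.15 + 0.85) = 1
((d & a) & (((d | ~b) | (d & a)) -> (b | ~c))) = min(0.01, 1) = 0.01
(((b -> c) | ((~b -> (~c -> d)) & (b -> c))) -> ((d & a) & (((d | ~b) | (d & a)) -> (b | ~c)))): min(1, 1 − 0.96 + 0.01) = 0.05
((((d & a) & (((d | ~b) | (d & a)) -> (b | ~c))) -> ((b -> c) | ((~b -> (~c -> d)) & (b -> c)))) | (((b -> c) | ((~b -> (~c -> d)) & (b -> c))) -> ((d & a) & (((d | ~b) | (d & a)) -> (b | ~c))))) = max(1, 0.05) = 1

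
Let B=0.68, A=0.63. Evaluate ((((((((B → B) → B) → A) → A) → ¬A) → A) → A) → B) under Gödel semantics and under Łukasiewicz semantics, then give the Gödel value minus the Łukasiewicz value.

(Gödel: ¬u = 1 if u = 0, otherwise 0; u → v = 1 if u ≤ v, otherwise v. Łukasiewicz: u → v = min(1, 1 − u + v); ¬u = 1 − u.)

Gödel evaluation:
  (B → B): 0.68 ≤ 0.68, so result = 1
  ((B → B) → B): 1 > 0.68, so result = 0.68
  (((B → B) → B) → A): 0.68 > 0.63, so result = 0.63
  ((((B → B) → B) → A) → A): 0.63 ≤ 0.63, so result = 1
  ¬A: Gödel ¬ of 0.63 = 0 (operand ≠ 0)
  (((((B → B) → B) → A) → A) → ¬A): 1 > 0, so result = 0
  ((((((B → B) → B) → A) → A) → ¬A) → A): 0 ≤ 0.63, so result = 1
  (((((((B → B) → B) → A) → A) → ¬A) → A) → A): 1 > 0.63, so result = 0.63
  ((((((((B → B) → B) → A) → A) → ¬A) → A) → A) → B): 0.63 ≤ 0.68, so result = 1
  Gödel value = 1
Łukasiewicz evaluation:
  (B → B): min(1, 1 − 0.68 + 0.68) = 1
  ((B → B) → B): min(1, 1 − 1 + 0.68) = 0.68
  (((B → B) → B) → A): min(1, 1 − 0.68 + 0.63) = 0.95
  ((((B → B) → B) → A) → A): min(1, 1 − 0.95 + 0.63) = 0.68
  ¬A: Łukasiewicz ¬ gives 1 − 0.63 = 0.37
  (((((B → B) → B) → A) → A) → ¬A): min(1, 1 − 0.68 + 0.37) = 0.69
  ((((((B → B) → B) → A) → A) → ¬A) → A): min(1, 1 − 0.69 + 0.63) = 0.94
  (((((((B → B) → B) → A) → A) → ¬A) → A) → A): min(1, 1 − 0.94 + 0.63) = 0.69
  ((((((((B → B) → B) → A) → A) → ¬A) → A) → A) → B): min(1, 1 − 0.69 + 0.68) = 0.99
  Łukasiewicz value = 0.99
Difference: 1 − 0.99 = 0.01

0.01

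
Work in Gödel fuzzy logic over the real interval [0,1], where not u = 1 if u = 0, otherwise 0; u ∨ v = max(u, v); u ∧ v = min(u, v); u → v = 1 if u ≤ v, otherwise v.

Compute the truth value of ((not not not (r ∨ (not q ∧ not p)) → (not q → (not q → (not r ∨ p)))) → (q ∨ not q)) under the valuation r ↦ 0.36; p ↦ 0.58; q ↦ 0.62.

0.62

not q: Gödel ¬ of 0.62 = 0 (operand ≠ 0)
not p: Gödel ¬ of 0.58 = 0 (operand ≠ 0)
(not q ∧ not p) = min(0, 0) = 0
(r ∨ (not q ∧ not p)) = max(0.36, 0) = 0.36
not (r ∨ (not q ∧ not p)): Gödel ¬ of 0.36 = 0 (operand ≠ 0)
not not (r ∨ (not q ∧ not p)): Gödel ¬ of 0 = 1 (operand is 0)
not not not (r ∨ (not q ∧ not p)): Gödel ¬ of 1 = 0 (operand ≠ 0)
not q: Gödel ¬ of 0.62 = 0 (operand ≠ 0)
not q: Gödel ¬ of 0.62 = 0 (operand ≠ 0)
not r: Gödel ¬ of 0.36 = 0 (operand ≠ 0)
(not r ∨ p) = max(0, 0.58) = 0.58
(not q → (not r ∨ p)): 0 ≤ 0.58, so result = 1
(not q → (not q → (not r ∨ p))): 0 ≤ 1, so result = 1
(not not not (r ∨ (not q ∧ not p)) → (not q → (not q → (not r ∨ p)))): 0 ≤ 1, so result = 1
not q: Gödel ¬ of 0.62 = 0 (operand ≠ 0)
(q ∨ not q) = max(0.62, 0) = 0.62
((not not not (r ∨ (not q ∧ not p)) → (not q → (not q → (not r ∨ p)))) → (q ∨ not q)): 1 > 0.62, so result = 0.62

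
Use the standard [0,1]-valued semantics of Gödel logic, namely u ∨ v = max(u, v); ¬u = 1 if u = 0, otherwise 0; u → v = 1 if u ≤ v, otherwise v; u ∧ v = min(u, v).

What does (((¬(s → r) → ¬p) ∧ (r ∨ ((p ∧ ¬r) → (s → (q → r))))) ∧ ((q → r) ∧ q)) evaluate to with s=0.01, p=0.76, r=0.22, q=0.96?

(s → r): 0.01 ≤ 0.22, so result = 1
¬(s → r): Gödel ¬ of 1 = 0 (operand ≠ 0)
¬p: Gödel ¬ of 0.76 = 0 (operand ≠ 0)
(¬(s → r) → ¬p): 0 ≤ 0, so result = 1
¬r: Gödel ¬ of 0.22 = 0 (operand ≠ 0)
(p ∧ ¬r) = min(0.76, 0) = 0
(q → r): 0.96 > 0.22, so result = 0.22
(s → (q → r)): 0.01 ≤ 0.22, so result = 1
((p ∧ ¬r) → (s → (q → r))): 0 ≤ 1, so result = 1
(r ∨ ((p ∧ ¬r) → (s → (q → r)))) = max(0.22, 1) = 1
((¬(s → r) → ¬p) ∧ (r ∨ ((p ∧ ¬r) → (s → (q → r))))) = min(1, 1) = 1
(q → r): 0.96 > 0.22, so result = 0.22
((q → r) ∧ q) = min(0.22, 0.96) = 0.22
(((¬(s → r) → ¬p) ∧ (r ∨ ((p ∧ ¬r) → (s → (q → r))))) ∧ ((q → r) ∧ q)) = min(1, 0.22) = 0.22

0.22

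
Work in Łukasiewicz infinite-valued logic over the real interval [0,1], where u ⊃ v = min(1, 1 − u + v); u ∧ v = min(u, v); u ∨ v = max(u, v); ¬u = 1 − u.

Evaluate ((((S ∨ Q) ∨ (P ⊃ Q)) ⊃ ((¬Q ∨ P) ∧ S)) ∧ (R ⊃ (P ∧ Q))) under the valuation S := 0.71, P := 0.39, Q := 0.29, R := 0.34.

0.81

(S ∨ Q) = max(0.71, 0.29) = 0.71
(P ⊃ Q): min(1, 1 − 0.39 + 0.29) = 0.9
((S ∨ Q) ∨ (P ⊃ Q)) = max(0.71, 0.9) = 0.9
¬Q: Łukasiewicz ¬ gives 1 − 0.29 = 0.71
(¬Q ∨ P) = max(0.71, 0.39) = 0.71
((¬Q ∨ P) ∧ S) = min(0.71, 0.71) = 0.71
(((S ∨ Q) ∨ (P ⊃ Q)) ⊃ ((¬Q ∨ P) ∧ S)): min(1, 1 − 0.9 + 0.71) = 0.81
(P ∧ Q) = min(0.39, 0.29) = 0.29
(R ⊃ (P ∧ Q)): min(1, 1 − 0.34 + 0.29) = 0.95
((((S ∨ Q) ∨ (P ⊃ Q)) ⊃ ((¬Q ∨ P) ∧ S)) ∧ (R ⊃ (P ∧ Q))) = min(0.81, 0.95) = 0.81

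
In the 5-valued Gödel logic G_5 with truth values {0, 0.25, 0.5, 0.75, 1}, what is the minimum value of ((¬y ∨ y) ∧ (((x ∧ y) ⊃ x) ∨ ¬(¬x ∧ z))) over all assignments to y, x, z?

0.25

The minimum is attained at y = 0.25, x = 0, z = 0:
  ¬y: Gödel ¬ of 0.25 = 0 (operand ≠ 0)
  (¬y ∨ y) = max(0, 0.25) = 0.25
  (x ∧ y) = min(0, 0.25) = 0
  ((x ∧ y) ⊃ x): 0 ≤ 0, so result = 1
  ¬x: Gödel ¬ of 0 = 1 (operand is 0)
  (¬x ∧ z) = min(1, 0) = 0
  ¬(¬x ∧ z): Gödel ¬ of 0 = 1 (operand is 0)
  (((x ∧ y) ⊃ x) ∨ ¬(¬x ∧ z)) = max(1, 1) = 1
  ((¬y ∨ y) ∧ (((x ∧ y) ⊃ x) ∨ ¬(¬x ∧ z))) = min(0.25, 1) = 0.25
Checking all 125 assignments confirms none give a value below 0.25.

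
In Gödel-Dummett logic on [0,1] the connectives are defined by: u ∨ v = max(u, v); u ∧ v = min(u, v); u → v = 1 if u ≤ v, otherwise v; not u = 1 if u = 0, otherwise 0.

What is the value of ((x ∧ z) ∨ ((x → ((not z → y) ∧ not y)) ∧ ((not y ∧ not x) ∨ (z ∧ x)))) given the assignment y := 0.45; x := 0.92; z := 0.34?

0.34

(x ∧ z) = min(0.92, 0.34) = 0.34
not z: Gödel ¬ of 0.34 = 0 (operand ≠ 0)
(not z → y): 0 ≤ 0.45, so result = 1
not y: Gödel ¬ of 0.45 = 0 (operand ≠ 0)
((not z → y) ∧ not y) = min(1, 0) = 0
(x → ((not z → y) ∧ not y)): 0.92 > 0, so result = 0
not y: Gödel ¬ of 0.45 = 0 (operand ≠ 0)
not x: Gödel ¬ of 0.92 = 0 (operand ≠ 0)
(not y ∧ not x) = min(0, 0) = 0
(z ∧ x) = min(0.34, 0.92) = 0.34
((not y ∧ not x) ∨ (z ∧ x)) = max(0, 0.34) = 0.34
((x → ((not z → y) ∧ not y)) ∧ ((not y ∧ not x) ∨ (z ∧ x))) = min(0, 0.34) = 0
((x ∧ z) ∨ ((x → ((not z → y) ∧ not y)) ∧ ((not y ∧ not x) ∨ (z ∧ x)))) = max(0.34, 0) = 0.34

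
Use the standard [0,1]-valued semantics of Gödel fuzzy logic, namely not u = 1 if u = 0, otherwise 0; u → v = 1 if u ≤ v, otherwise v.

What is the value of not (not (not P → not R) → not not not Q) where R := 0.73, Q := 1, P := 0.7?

0.00

not P: Gödel ¬ of 0.7 = 0 (operand ≠ 0)
not R: Gödel ¬ of 0.73 = 0 (operand ≠ 0)
(not P → not R): 0 ≤ 0, so result = 1
not (not P → not R): Gödel ¬ of 1 = 0 (operand ≠ 0)
not Q: Gödel ¬ of 1 = 0 (operand ≠ 0)
not not Q: Gödel ¬ of 0 = 1 (operand is 0)
not not not Q: Gödel ¬ of 1 = 0 (operand ≠ 0)
(not (not P → not R) → not not not Q): 0 ≤ 0, so result = 1
not (not (not P → not R) → not not not Q): Gödel ¬ of 1 = 0 (operand ≠ 0)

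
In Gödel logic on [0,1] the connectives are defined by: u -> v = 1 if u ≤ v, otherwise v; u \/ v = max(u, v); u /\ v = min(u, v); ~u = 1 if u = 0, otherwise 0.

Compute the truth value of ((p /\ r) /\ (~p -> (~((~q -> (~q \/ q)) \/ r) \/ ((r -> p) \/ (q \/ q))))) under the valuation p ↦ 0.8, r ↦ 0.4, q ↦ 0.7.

(p /\ r) = min(0.8, 0.4) = 0.4
~p: Gödel ¬ of 0.8 = 0 (operand ≠ 0)
~q: Gödel ¬ of 0.7 = 0 (operand ≠ 0)
~q: Gödel ¬ of 0.7 = 0 (operand ≠ 0)
(~q \/ q) = max(0, 0.7) = 0.7
(~q -> (~q \/ q)): 0 ≤ 0.7, so result = 1
((~q -> (~q \/ q)) \/ r) = max(1, 0.4) = 1
~((~q -> (~q \/ q)) \/ r): Gödel ¬ of 1 = 0 (operand ≠ 0)
(r -> p): 0.4 ≤ 0.8, so result = 1
(q \/ q) = max(0.7, 0.7) = 0.7
((r -> p) \/ (q \/ q)) = max(1, 0.7) = 1
(~((~q -> (~q \/ q)) \/ r) \/ ((r -> p) \/ (q \/ q))) = max(0, 1) = 1
(~p -> (~((~q -> (~q \/ q)) \/ r) \/ ((r -> p) \/ (q \/ q)))): 0 ≤ 1, so result = 1
((p /\ r) /\ (~p -> (~((~q -> (~q \/ q)) \/ r) \/ ((r -> p) \/ (q \/ q))))) = min(0.4, 1) = 0.4

0.40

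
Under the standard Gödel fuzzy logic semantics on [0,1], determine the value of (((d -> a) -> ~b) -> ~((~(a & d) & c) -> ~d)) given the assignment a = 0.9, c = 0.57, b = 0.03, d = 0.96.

(d -> a): 0.96 > 0.9, so result = 0.9
~b: Gödel ¬ of 0.03 = 0 (operand ≠ 0)
((d -> a) -> ~b): 0.9 > 0, so result = 0
(a & d) = min(0.9, 0.96) = 0.9
~(a & d): Gödel ¬ of 0.9 = 0 (operand ≠ 0)
(~(a & d) & c) = min(0, 0.57) = 0
~d: Gödel ¬ of 0.96 = 0 (operand ≠ 0)
((~(a & d) & c) -> ~d): 0 ≤ 0, so result = 1
~((~(a & d) & c) -> ~d): Gödel ¬ of 1 = 0 (operand ≠ 0)
(((d -> a) -> ~b) -> ~((~(a & d) & c) -> ~d)): 0 ≤ 0, so result = 1

1.00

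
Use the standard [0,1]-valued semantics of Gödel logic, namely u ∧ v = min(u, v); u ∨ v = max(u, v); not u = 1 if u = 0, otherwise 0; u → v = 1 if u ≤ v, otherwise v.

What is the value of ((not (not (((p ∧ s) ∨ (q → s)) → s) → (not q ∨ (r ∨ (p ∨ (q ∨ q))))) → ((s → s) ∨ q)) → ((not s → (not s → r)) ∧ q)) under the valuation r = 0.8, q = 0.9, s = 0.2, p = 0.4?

0.90

(p ∧ s) = min(0.4, 0.2) = 0.2
(q → s): 0.9 > 0.2, so result = 0.2
((p ∧ s) ∨ (q → s)) = max(0.2, 0.2) = 0.2
(((p ∧ s) ∨ (q → s)) → s): 0.2 ≤ 0.2, so result = 1
not (((p ∧ s) ∨ (q → s)) → s): Gödel ¬ of 1 = 0 (operand ≠ 0)
not q: Gödel ¬ of 0.9 = 0 (operand ≠ 0)
(q ∨ q) = max(0.9, 0.9) = 0.9
(p ∨ (q ∨ q)) = max(0.4, 0.9) = 0.9
(r ∨ (p ∨ (q ∨ q))) = max(0.8, 0.9) = 0.9
(not q ∨ (r ∨ (p ∨ (q ∨ q)))) = max(0, 0.9) = 0.9
(not (((p ∧ s) ∨ (q → s)) → s) → (not q ∨ (r ∨ (p ∨ (q ∨ q))))): 0 ≤ 0.9, so result = 1
not (not (((p ∧ s) ∨ (q → s)) → s) → (not q ∨ (r ∨ (p ∨ (q ∨ q))))): Gödel ¬ of 1 = 0 (operand ≠ 0)
(s → s): 0.2 ≤ 0.2, so result = 1
((s → s) ∨ q) = max(1, 0.9) = 1
(not (not (((p ∧ s) ∨ (q → s)) → s) → (not q ∨ (r ∨ (p ∨ (q ∨ q))))) → ((s → s) ∨ q)): 0 ≤ 1, so result = 1
not s: Gödel ¬ of 0.2 = 0 (operand ≠ 0)
not s: Gödel ¬ of 0.2 = 0 (operand ≠ 0)
(not s → r): 0 ≤ 0.8, so result = 1
(not s → (not s → r)): 0 ≤ 1, so result = 1
((not s → (not s → r)) ∧ q) = min(1, 0.9) = 0.9
((not (not (((p ∧ s) ∨ (q → s)) → s) → (not q ∨ (r ∨ (p ∨ (q ∨ q))))) → ((s → s) ∨ q)) → ((not s → (not s → r)) ∧ q)): 1 > 0.9, so result = 0.9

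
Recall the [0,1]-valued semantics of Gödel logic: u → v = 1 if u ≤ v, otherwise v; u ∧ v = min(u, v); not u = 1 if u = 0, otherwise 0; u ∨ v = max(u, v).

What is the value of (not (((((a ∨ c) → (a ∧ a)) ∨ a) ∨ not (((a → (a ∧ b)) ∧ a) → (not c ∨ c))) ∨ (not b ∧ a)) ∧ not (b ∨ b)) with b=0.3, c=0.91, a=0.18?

(a ∨ c) = max(0.18, 0.91) = 0.91
(a ∧ a) = min(0.18, 0.18) = 0.18
((a ∨ c) → (a ∧ a)): 0.91 > 0.18, so result = 0.18
(((a ∨ c) → (a ∧ a)) ∨ a) = max(0.18, 0.18) = 0.18
(a ∧ b) = min(0.18, 0.3) = 0.18
(a → (a ∧ b)): 0.18 ≤ 0.18, so result = 1
((a → (a ∧ b)) ∧ a) = min(1, 0.18) = 0.18
not c: Gödel ¬ of 0.91 = 0 (operand ≠ 0)
(not c ∨ c) = max(0, 0.91) = 0.91
(((a → (a ∧ b)) ∧ a) → (not c ∨ c)): 0.18 ≤ 0.91, so result = 1
not (((a → (a ∧ b)) ∧ a) → (not c ∨ c)): Gödel ¬ of 1 = 0 (operand ≠ 0)
((((a ∨ c) → (a ∧ a)) ∨ a) ∨ not (((a → (a ∧ b)) ∧ a) → (not c ∨ c))) = max(0.18, 0) = 0.18
not b: Gödel ¬ of 0.3 = 0 (operand ≠ 0)
(not b ∧ a) = min(0, 0.18) = 0
(((((a ∨ c) → (a ∧ a)) ∨ a) ∨ not (((a → (a ∧ b)) ∧ a) → (not c ∨ c))) ∨ (not b ∧ a)) = max(0.18, 0) = 0.18
not (((((a ∨ c) → (a ∧ a)) ∨ a) ∨ not (((a → (a ∧ b)) ∧ a) → (not c ∨ c))) ∨ (not b ∧ a)): Gödel ¬ of 0.18 = 0 (operand ≠ 0)
(b ∨ b) = max(0.3, 0.3) = 0.3
not (b ∨ b): Gödel ¬ of 0.3 = 0 (operand ≠ 0)
(not (((((a ∨ c) → (a ∧ a)) ∨ a) ∨ not (((a → (a ∧ b)) ∧ a) → (not c ∨ c))) ∨ (not b ∧ a)) ∧ not (b ∨ b)) = min(0, 0) = 0

0.00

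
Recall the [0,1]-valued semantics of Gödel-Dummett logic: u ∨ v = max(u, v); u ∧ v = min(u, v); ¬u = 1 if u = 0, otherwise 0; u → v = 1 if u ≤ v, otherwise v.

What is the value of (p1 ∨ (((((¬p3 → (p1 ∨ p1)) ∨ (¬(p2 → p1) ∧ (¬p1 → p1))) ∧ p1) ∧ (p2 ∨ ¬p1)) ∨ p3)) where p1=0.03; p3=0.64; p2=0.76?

¬p3: Gödel ¬ of 0.64 = 0 (operand ≠ 0)
(p1 ∨ p1) = max(0.03, 0.03) = 0.03
(¬p3 → (p1 ∨ p1)): 0 ≤ 0.03, so result = 1
(p2 → p1): 0.76 > 0.03, so result = 0.03
¬(p2 → p1): Gödel ¬ of 0.03 = 0 (operand ≠ 0)
¬p1: Gödel ¬ of 0.03 = 0 (operand ≠ 0)
(¬p1 → p1): 0 ≤ 0.03, so result = 1
(¬(p2 → p1) ∧ (¬p1 → p1)) = min(0, 1) = 0
((¬p3 → (p1 ∨ p1)) ∨ (¬(p2 → p1) ∧ (¬p1 → p1))) = max(1, 0) = 1
(((¬p3 → (p1 ∨ p1)) ∨ (¬(p2 → p1) ∧ (¬p1 → p1))) ∧ p1) = min(1, 0.03) = 0.03
¬p1: Gödel ¬ of 0.03 = 0 (operand ≠ 0)
(p2 ∨ ¬p1) = max(0.76, 0) = 0.76
((((¬p3 → (p1 ∨ p1)) ∨ (¬(p2 → p1) ∧ (¬p1 → p1))) ∧ p1) ∧ (p2 ∨ ¬p1)) = min(0.03, 0.76) = 0.03
(((((¬p3 → (p1 ∨ p1)) ∨ (¬(p2 → p1) ∧ (¬p1 → p1))) ∧ p1) ∧ (p2 ∨ ¬p1)) ∨ p3) = max(0.03, 0.64) = 0.64
(p1 ∨ (((((¬p3 → (p1 ∨ p1)) ∨ (¬(p2 → p1) ∧ (¬p1 → p1))) ∧ p1) ∧ (p2 ∨ ¬p1)) ∨ p3)) = max(0.03, 0.64) = 0.64

0.64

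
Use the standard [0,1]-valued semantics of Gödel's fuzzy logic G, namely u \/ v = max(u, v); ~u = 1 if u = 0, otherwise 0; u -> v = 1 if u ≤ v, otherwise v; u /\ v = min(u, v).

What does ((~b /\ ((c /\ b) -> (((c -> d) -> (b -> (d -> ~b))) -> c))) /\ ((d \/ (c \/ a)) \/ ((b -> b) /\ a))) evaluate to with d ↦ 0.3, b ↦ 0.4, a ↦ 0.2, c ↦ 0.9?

~b: Gödel ¬ of 0.4 = 0 (operand ≠ 0)
(c /\ b) = min(0.9, 0.4) = 0.4
(c -> d): 0.9 > 0.3, so result = 0.3
~b: Gödel ¬ of 0.4 = 0 (operand ≠ 0)
(d -> ~b): 0.3 > 0, so result = 0
(b -> (d -> ~b)): 0.4 > 0, so result = 0
((c -> d) -> (b -> (d -> ~b))): 0.3 > 0, so result = 0
(((c -> d) -> (b -> (d -> ~b))) -> c): 0 ≤ 0.9, so result = 1
((c /\ b) -> (((c -> d) -> (b -> (d -> ~b))) -> c)): 0.4 ≤ 1, so result = 1
(~b /\ ((c /\ b) -> (((c -> d) -> (b -> (d -> ~b))) -> c))) = min(0, 1) = 0
(c \/ a) = max(0.9, 0.2) = 0.9
(d \/ (c \/ a)) = max(0.3, 0.9) = 0.9
(b -> b): 0.4 ≤ 0.4, so result = 1
((b -> b) /\ a) = min(1, 0.2) = 0.2
((d \/ (c \/ a)) \/ ((b -> b) /\ a)) = max(0.9, 0.2) = 0.9
((~b /\ ((c /\ b) -> (((c -> d) -> (b -> (d -> ~b))) -> c))) /\ ((d \/ (c \/ a)) \/ ((b -> b) /\ a))) = min(0, 0.9) = 0

0.00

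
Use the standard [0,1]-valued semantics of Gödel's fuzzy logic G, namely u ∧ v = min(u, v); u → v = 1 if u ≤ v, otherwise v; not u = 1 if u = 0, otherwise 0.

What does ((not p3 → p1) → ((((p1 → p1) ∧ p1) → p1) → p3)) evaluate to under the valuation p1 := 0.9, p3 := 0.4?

0.40

not p3: Gödel ¬ of 0.4 = 0 (operand ≠ 0)
(not p3 → p1): 0 ≤ 0.9, so result = 1
(p1 → p1): 0.9 ≤ 0.9, so result = 1
((p1 → p1) ∧ p1) = min(1, 0.9) = 0.9
(((p1 → p1) ∧ p1) → p1): 0.9 ≤ 0.9, so result = 1
((((p1 → p1) ∧ p1) → p1) → p3): 1 > 0.4, so result = 0.4
((not p3 → p1) → ((((p1 → p1) ∧ p1) → p1) → p3)): 1 > 0.4, so result = 0.4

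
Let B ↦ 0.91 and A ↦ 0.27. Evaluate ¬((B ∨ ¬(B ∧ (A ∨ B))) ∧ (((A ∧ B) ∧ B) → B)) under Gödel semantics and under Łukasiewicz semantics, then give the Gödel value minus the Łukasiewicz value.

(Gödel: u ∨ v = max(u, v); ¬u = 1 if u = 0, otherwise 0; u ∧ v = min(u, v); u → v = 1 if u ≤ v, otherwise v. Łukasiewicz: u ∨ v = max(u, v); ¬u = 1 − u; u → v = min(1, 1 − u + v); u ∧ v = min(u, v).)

-0.09

Gödel evaluation:
  (A ∨ B) = max(0.27, 0.91) = 0.91
  (B ∧ (A ∨ B)) = min(0.91, 0.91) = 0.91
  ¬(B ∧ (A ∨ B)): Gödel ¬ of 0.91 = 0 (operand ≠ 0)
  (B ∨ ¬(B ∧ (A ∨ B))) = max(0.91, 0) = 0.91
  (A ∧ B) = min(0.27, 0.91) = 0.27
  ((A ∧ B) ∧ B) = min(0.27, 0.91) = 0.27
  (((A ∧ B) ∧ B) → B): 0.27 ≤ 0.91, so result = 1
  ((B ∨ ¬(B ∧ (A ∨ B))) ∧ (((A ∧ B) ∧ B) → B)) = min(0.91, 1) = 0.91
  ¬((B ∨ ¬(B ∧ (A ∨ B))) ∧ (((A ∧ B) ∧ B) → B)): Gödel ¬ of 0.91 = 0 (operand ≠ 0)
  Gödel value = 0
Łukasiewicz evaluation:
  (A ∨ B) = max(0.27, 0.91) = 0.91
  (B ∧ (A ∨ B)) = min(0.91, 0.91) = 0.91
  ¬(B ∧ (A ∨ B)): Łukasiewicz ¬ gives 1 − 0.91 = 0.09
  (B ∨ ¬(B ∧ (A ∨ B))) = max(0.91, 0.09) = 0.91
  (A ∧ B) = min(0.27, 0.91) = 0.27
  ((A ∧ B) ∧ B) = min(0.27, 0.91) = 0.27
  (((A ∧ B) ∧ B) → B): min(1, 1 − 0.27 + 0.91) = 1
  ((B ∨ ¬(B ∧ (A ∨ B))) ∧ (((A ∧ B) ∧ B) → B)) = min(0.91, 1) = 0.91
  ¬((B ∨ ¬(B ∧ (A ∨ B))) ∧ (((A ∧ B) ∧ B) → B)): Łukasiewicz ¬ gives 1 − 0.91 = 0.09
  Łukasiewicz value = 0.09
Difference: 0 − 0.09 = -0.09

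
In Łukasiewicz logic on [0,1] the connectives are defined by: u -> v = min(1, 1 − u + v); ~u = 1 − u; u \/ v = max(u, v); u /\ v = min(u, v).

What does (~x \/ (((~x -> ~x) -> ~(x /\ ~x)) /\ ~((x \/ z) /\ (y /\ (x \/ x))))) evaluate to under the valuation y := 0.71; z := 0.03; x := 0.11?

~x: Łukasiewicz ¬ gives 1 − 0.11 = 0.89
~x: Łukasiewicz ¬ gives 1 − 0.11 = 0.89
~x: Łukasiewicz ¬ gives 1 − 0.11 = 0.89
(~x -> ~x): min(1, 1 − 0.89 + 0.89) = 1
~x: Łukasiewicz ¬ gives 1 − 0.11 = 0.89
(x /\ ~x) = min(0.11, 0.89) = 0.11
~(x /\ ~x): Łukasiewicz ¬ gives 1 − 0.11 = 0.89
((~x -> ~x) -> ~(x /\ ~x)): min(1, 1 − 1 + 0.89) = 0.89
(x \/ z) = max(0.11, 0.03) = 0.11
(x \/ x) = max(0.11, 0.11) = 0.11
(y /\ (x \/ x)) = min(0.71, 0.11) = 0.11
((x \/ z) /\ (y /\ (x \/ x))) = min(0.11, 0.11) = 0.11
~((x \/ z) /\ (y /\ (x \/ x))): Łukasiewicz ¬ gives 1 − 0.11 = 0.89
(((~x -> ~x) -> ~(x /\ ~x)) /\ ~((x \/ z) /\ (y /\ (x \/ x)))) = min(0.89, 0.89) = 0.89
(~x \/ (((~x -> ~x) -> ~(x /\ ~x)) /\ ~((x \/ z) /\ (y /\ (x \/ x))))) = max(0.89, 0.89) = 0.89

0.89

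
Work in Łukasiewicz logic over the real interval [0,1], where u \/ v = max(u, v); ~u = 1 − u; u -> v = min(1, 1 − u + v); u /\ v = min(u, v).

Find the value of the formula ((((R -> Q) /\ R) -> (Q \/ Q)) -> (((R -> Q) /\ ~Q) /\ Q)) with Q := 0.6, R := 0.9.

(R -> Q): min(1, 1 − 0.9 + 0.6) = 0.7
((R -> Q) /\ R) = min(0.7, 0.9) = 0.7
(Q \/ Q) = max(0.6, 0.6) = 0.6
(((R -> Q) /\ R) -> (Q \/ Q)): min(1, 1 − 0.7 + 0.6) = 0.9
(R -> Q): min(1, 1 − 0.9 + 0.6) = 0.7
~Q: Łukasiewicz ¬ gives 1 − 0.6 = 0.4
((R -> Q) /\ ~Q) = min(0.7, 0.4) = 0.4
(((R -> Q) /\ ~Q) /\ Q) = min(0.4, 0.6) = 0.4
((((R -> Q) /\ R) -> (Q \/ Q)) -> (((R -> Q) /\ ~Q) /\ Q)): min(1, 1 − 0.9 + 0.4) = 0.5

0.50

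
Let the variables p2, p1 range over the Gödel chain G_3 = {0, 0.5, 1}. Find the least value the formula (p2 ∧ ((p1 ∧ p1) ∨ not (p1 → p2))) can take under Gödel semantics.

0.00

The minimum is attained at p2 = 0, p1 = 0:
  (p1 ∧ p1) = min(0, 0) = 0
  (p1 → p2): 0 ≤ 0, so result = 1
  not (p1 → p2): Gödel ¬ of 1 = 0 (operand ≠ 0)
  ((p1 ∧ p1) ∨ not (p1 → p2)) = max(0, 0) = 0
  (p2 ∧ ((p1 ∧ p1) ∨ not (p1 → p2))) = min(0, 0) = 0
Checking all 9 assignments confirms none give a value below 0.00.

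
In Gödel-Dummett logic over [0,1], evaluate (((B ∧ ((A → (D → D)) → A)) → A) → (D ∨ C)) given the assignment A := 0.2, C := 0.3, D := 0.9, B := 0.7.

0.90

(D → D): 0.9 ≤ 0.9, so result = 1
(A → (D → D)): 0.2 ≤ 1, so result = 1
((A → (D → D)) → A): 1 > 0.2, so result = 0.2
(B ∧ ((A → (D → D)) → A)) = min(0.7, 0.2) = 0.2
((B ∧ ((A → (D → D)) → A)) → A): 0.2 ≤ 0.2, so result = 1
(D ∨ C) = max(0.9, 0.3) = 0.9
(((B ∧ ((A → (D → D)) → A)) → A) → (D ∨ C)): 1 > 0.9, so result = 0.9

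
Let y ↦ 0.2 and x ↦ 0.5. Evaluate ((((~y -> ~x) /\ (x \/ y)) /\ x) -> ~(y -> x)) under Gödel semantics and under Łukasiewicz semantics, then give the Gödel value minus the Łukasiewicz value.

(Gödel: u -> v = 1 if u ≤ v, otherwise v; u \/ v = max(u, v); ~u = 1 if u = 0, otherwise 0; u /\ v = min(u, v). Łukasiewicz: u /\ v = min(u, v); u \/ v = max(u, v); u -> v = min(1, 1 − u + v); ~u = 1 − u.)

-0.50

Gödel evaluation:
  ~y: Gödel ¬ of 0.2 = 0 (operand ≠ 0)
  ~x: Gödel ¬ of 0.5 = 0 (operand ≠ 0)
  (~y -> ~x): 0 ≤ 0, so result = 1
  (x \/ y) = max(0.5, 0.2) = 0.5
  ((~y -> ~x) /\ (x \/ y)) = min(1, 0.5) = 0.5
  (((~y -> ~x) /\ (x \/ y)) /\ x) = min(0.5, 0.5) = 0.5
  (y -> x): 0.2 ≤ 0.5, so result = 1
  ~(y -> x): Gödel ¬ of 1 = 0 (operand ≠ 0)
  ((((~y -> ~x) /\ (x \/ y)) /\ x) -> ~(y -> x)): 0.5 > 0, so result = 0
  Gödel value = 0
Łukasiewicz evaluation:
  ~y: Łukasiewicz ¬ gives 1 − 0.2 = 0.8
  ~x: Łukasiewicz ¬ gives 1 − 0.5 = 0.5
  (~y -> ~x): min(1, 1 − 0.8 + 0.5) = 0.7
  (x \/ y) = max(0.5, 0.2) = 0.5
  ((~y -> ~x) /\ (x \/ y)) = min(0.7, 0.5) = 0.5
  (((~y -> ~x) /\ (x \/ y)) /\ x) = min(0.5, 0.5) = 0.5
  (y -> x): min(1, 1 − 0.2 + 0.5) = 1
  ~(y -> x): Łukasiewicz ¬ gives 1 − 1 = 0
  ((((~y -> ~x) /\ (x \/ y)) /\ x) -> ~(y -> x)): min(1, 1 − 0.5 + 0) = 0.5
  Łukasiewicz value = 0.5
Difference: 0 − 0.5 = -0.50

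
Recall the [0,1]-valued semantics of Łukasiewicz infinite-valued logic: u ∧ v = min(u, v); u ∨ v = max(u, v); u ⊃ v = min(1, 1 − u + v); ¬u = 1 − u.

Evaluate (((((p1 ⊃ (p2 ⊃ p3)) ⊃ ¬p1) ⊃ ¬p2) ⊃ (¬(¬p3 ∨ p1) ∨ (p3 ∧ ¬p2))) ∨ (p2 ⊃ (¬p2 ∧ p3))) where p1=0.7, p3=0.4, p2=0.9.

0.70

(p2 ⊃ p3): min(1, 1 − 0.9 + 0.4) = 0.5
(p1 ⊃ (p2 ⊃ p3)): min(1, 1 − 0.7 + 0.5) = 0.8
¬p1: Łukasiewicz ¬ gives 1 − 0.7 = 0.3
((p1 ⊃ (p2 ⊃ p3)) ⊃ ¬p1): min(1, 1 − 0.8 + 0.3) = 0.5
¬p2: Łukasiewicz ¬ gives 1 − 0.9 = 0.1
(((p1 ⊃ (p2 ⊃ p3)) ⊃ ¬p1) ⊃ ¬p2): min(1, 1 − 0.5 + 0.1) = 0.6
¬p3: Łukasiewicz ¬ gives 1 − 0.4 = 0.6
(¬p3 ∨ p1) = max(0.6, 0.7) = 0.7
¬(¬p3 ∨ p1): Łukasiewicz ¬ gives 1 − 0.7 = 0.3
¬p2: Łukasiewicz ¬ gives 1 − 0.9 = 0.1
(p3 ∧ ¬p2) = min(0.4, 0.1) = 0.1
(¬(¬p3 ∨ p1) ∨ (p3 ∧ ¬p2)) = max(0.3, 0.1) = 0.3
((((p1 ⊃ (p2 ⊃ p3)) ⊃ ¬p1) ⊃ ¬p2) ⊃ (¬(¬p3 ∨ p1) ∨ (p3 ∧ ¬p2))): min(1, 1 − 0.6 + 0.3) = 0.7
¬p2: Łukasiewicz ¬ gives 1 − 0.9 = 0.1
(¬p2 ∧ p3) = min(0.1, 0.4) = 0.1
(p2 ⊃ (¬p2 ∧ p3)): min(1, 1 − 0.9 + 0.1) = 0.2
(((((p1 ⊃ (p2 ⊃ p3)) ⊃ ¬p1) ⊃ ¬p2) ⊃ (¬(¬p3 ∨ p1) ∨ (p3 ∧ ¬p2))) ∨ (p2 ⊃ (¬p2 ∧ p3))) = max(0.7, 0.2) = 0.7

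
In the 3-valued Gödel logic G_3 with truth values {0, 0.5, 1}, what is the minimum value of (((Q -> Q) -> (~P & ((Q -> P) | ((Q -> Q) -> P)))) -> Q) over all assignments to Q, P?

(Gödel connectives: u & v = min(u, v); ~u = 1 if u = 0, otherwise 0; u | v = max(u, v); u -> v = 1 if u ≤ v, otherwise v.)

0.00

The minimum is attained at Q = 0, P = 0:
  (Q -> Q): 0 ≤ 0, so result = 1
  ~P: Gödel ¬ of 0 = 1 (operand is 0)
  (Q -> P): 0 ≤ 0, so result = 1
  (Q -> Q): 0 ≤ 0, so result = 1
  ((Q -> Q) -> P): 1 > 0, so result = 0
  ((Q -> P) | ((Q -> Q) -> P)) = max(1, 0) = 1
  (~P & ((Q -> P) | ((Q -> Q) -> P))) = min(1, 1) = 1
  ((Q -> Q) -> (~P & ((Q -> P) | ((Q -> Q) -> P)))): 1 ≤ 1, so result = 1
  (((Q -> Q) -> (~P & ((Q -> P) | ((Q -> Q) -> P)))) -> Q): 1 > 0, so result = 0
Checking all 9 assignments confirms none give a value below 0.00.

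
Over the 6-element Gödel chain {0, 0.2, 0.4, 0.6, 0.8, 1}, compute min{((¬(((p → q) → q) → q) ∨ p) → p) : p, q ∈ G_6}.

The minimum is attained at p = 0.2, q = 0:
  (p → q): 0.2 > 0, so result = 0
  ((p → q) → q): 0 ≤ 0, so result = 1
  (((p → q) → q) → q): 1 > 0, so result = 0
  ¬(((p → q) → q) → q): Gödel ¬ of 0 = 1 (operand is 0)
  (¬(((p → q) → q) → q) ∨ p) = max(1, 0.2) = 1
  ((¬(((p → q) → q) → q) ∨ p) → p): 1 > 0.2, so result = 0.2
Checking all 36 assignments confirms none give a value below 0.20.

0.20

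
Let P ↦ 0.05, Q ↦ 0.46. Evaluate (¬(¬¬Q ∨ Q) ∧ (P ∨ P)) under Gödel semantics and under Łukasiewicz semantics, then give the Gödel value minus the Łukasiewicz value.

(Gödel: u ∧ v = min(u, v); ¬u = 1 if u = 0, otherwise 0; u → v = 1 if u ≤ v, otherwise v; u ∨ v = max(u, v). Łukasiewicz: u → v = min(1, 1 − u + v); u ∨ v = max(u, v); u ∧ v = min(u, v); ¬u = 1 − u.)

-0.05

Gödel evaluation:
  ¬Q: Gödel ¬ of 0.46 = 0 (operand ≠ 0)
  ¬¬Q: Gödel ¬ of 0 = 1 (operand is 0)
  (¬¬Q ∨ Q) = max(1, 0.46) = 1
  ¬(¬¬Q ∨ Q): Gödel ¬ of 1 = 0 (operand ≠ 0)
  (P ∨ P) = max(0.05, 0.05) = 0.05
  (¬(¬¬Q ∨ Q) ∧ (P ∨ P)) = min(0, 0.05) = 0
  Gödel value = 0
Łukasiewicz evaluation:
  ¬Q: Łukasiewicz ¬ gives 1 − 0.46 = 0.54
  ¬¬Q: Łukasiewicz ¬ gives 1 − 0.54 = 0.46
  (¬¬Q ∨ Q) = max(0.46, 0.46) = 0.46
  ¬(¬¬Q ∨ Q): Łukasiewicz ¬ gives 1 − 0.46 = 0.54
  (P ∨ P) = max(0.05, 0.05) = 0.05
  (¬(¬¬Q ∨ Q) ∧ (P ∨ P)) = min(0.54, 0.05) = 0.05
  Łukasiewicz value = 0.05
Difference: 0 − 0.05 = -0.05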